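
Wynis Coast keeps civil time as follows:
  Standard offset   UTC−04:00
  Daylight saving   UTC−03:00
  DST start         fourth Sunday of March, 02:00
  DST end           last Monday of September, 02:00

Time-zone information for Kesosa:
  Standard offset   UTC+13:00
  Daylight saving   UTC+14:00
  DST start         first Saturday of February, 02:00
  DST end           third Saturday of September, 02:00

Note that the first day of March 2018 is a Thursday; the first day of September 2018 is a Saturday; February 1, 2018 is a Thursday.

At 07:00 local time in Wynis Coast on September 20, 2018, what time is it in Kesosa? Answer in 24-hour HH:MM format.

23:00

1 March 2018 is a Thursday, so the first Sunday is March 4 and the fourth is March 25.
1 September 2018 is a Saturday, so Mondays fall on 3, 10, 17, 24; the last is September 24.
September 20, 2018 lies within the daylight-saving period (25 March – 24 September), so Wynis Coast is on daylight time, UTC−03:00.
07:00 Wynis Coast + 3h = 10:00 UTC.
1 February 2018 is a Thursday, so the first Saturday is February 3.
1 September 2018 is a Saturday, so the first Saturday is September 1 and the third is September 15.
At the standard offset (UTC+13:00), 10:00 UTC + 13h = 23:00 Kesosa standard time.
Daylight saving runs 3 February – 15 September; the standard-time date in Kesosa, September 20, 2018, is outside that window, so Kesosa is on standard time at UTC+13:00.
10:00 UTC + 13h = 23:00 Kesosa.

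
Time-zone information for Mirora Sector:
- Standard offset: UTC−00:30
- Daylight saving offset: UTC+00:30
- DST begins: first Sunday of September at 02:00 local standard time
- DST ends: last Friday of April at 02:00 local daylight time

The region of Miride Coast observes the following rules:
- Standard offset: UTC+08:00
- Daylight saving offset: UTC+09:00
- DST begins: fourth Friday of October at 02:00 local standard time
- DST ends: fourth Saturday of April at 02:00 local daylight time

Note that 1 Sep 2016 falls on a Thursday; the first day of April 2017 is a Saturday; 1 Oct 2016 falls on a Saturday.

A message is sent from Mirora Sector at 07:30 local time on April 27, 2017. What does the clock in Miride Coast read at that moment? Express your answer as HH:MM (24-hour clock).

1 September 2016 is a Thursday, so the first Sunday is September 4.
1 April 2017 is a Saturday, so Fridays fall on 7, 14, 21, 28; the last is April 28.
April 27, 2017 falls between 4 September 2016 and 28 April 2017, so daylight saving is in effect and Mirora Sector is at UTC+00:30.
07:30 Mirora Sector − 0h30m = 07:00 UTC.
1 October 2016 is a Saturday, so the first Friday is October 7 and the fourth is October 28.
1 April 2017 is a Saturday, so the first Saturday is April 1 and the fourth is April 22.
At the standard offset (UTC+08:00), 07:00 UTC + 8h = 15:00 Miride Coast standard time.
The standard-time date in Miride Coast, April 27, 2017, does not fall between 28 October 2016 and 22 April 2017, so daylight saving is not in effect and Miride Coast is at UTC+08:00.
07:00 UTC + 8h = 15:00 Miride Coast.

15:00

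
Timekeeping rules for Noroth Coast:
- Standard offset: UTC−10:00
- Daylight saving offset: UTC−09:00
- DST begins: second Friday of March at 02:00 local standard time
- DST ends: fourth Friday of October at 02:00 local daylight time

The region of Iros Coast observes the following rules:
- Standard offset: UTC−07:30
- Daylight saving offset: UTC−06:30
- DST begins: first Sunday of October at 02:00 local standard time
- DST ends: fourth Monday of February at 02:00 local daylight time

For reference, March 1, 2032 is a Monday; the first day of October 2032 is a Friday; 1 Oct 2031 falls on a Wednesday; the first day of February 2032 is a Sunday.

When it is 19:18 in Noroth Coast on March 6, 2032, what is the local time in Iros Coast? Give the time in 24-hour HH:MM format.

1 March 2032 is a Monday, so the first Friday is March 5 and the second is March 12.
1 October 2032 is a Friday, so the first Friday is October 1 and the fourth is October 22.
March 6, 2032 is outside the daylight-saving period (12 March – 22 October), so Noroth Coast is on standard time, UTC−10:00.
19:18 Noroth Coast + 10h = 05:18 UTC (rolling into the next day, 7 March 2032).
1 October 2031 is a Wednesday, so the first Sunday is October 5.
1 February 2032 is a Sunday, so the first Monday is February 2 and the fourth is February 23.
At the standard offset (UTC−07:30), 05:18 UTC − 7h30m = 21:48 Iros Coast standard time (rolling into the previous day, 6 March 2032).
The standard-time date in Iros Coast, March 6, 2032, is outside the daylight-saving period (5 October 2031 – 23 February 2032), so Iros Coast is on standard time, UTC−07:30.
05:18 UTC − 7h30m = 21:48 Iros Coast (rolling into the previous day, 6 March 2032).

21:48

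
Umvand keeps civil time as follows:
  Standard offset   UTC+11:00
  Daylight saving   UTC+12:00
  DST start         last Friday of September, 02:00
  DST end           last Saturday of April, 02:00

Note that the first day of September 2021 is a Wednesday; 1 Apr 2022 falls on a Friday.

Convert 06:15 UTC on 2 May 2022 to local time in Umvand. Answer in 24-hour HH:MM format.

1 September 2021 is a Wednesday, so Fridays fall on 3, 10, 17, 24; the last is September 24.
1 April 2022 is a Friday, so Saturdays fall on 2, 9, 16, 23, 30; the last is April 30.
At the standard offset (UTC+11:00), 06:15 UTC + 11h = 17:15 Umvand standard time.
Daylight saving runs 24 September 2021 – 30 April 2022; the standard-time date in Umvand, 2 May 2022, is outside that window, so Umvand is on standard time at UTC+11:00.
06:15 UTC + 11h = 17:15 local.

17:15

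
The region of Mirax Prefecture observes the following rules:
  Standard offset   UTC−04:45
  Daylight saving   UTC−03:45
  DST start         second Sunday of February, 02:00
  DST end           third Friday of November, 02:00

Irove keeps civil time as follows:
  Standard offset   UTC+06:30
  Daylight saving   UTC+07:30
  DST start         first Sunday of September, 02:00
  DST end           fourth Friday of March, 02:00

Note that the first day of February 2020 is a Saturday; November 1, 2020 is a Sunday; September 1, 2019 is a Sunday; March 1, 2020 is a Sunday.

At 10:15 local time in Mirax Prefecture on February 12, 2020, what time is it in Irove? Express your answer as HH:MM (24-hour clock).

1 February 2020 is a Saturday, so the first Sunday is February 2 and the second is February 9.
1 November 2020 is a Sunday, so the first Friday is November 6 and the third is November 20.
February 12, 2020 lies within the daylight-saving period (9 February – 20 November), so Mirax Prefecture is on daylight time, UTC−03:45.
10:15 Mirax Prefecture + 3h45m = 14:00 UTC.
1 September 2019 is a Sunday, so the first Sunday is September 1.
1 March 2020 is a Sunday, so the first Friday is March 6 and the fourth is March 27.
At the standard offset (UTC+06:30), 14:00 UTC + 6h30m = 20:30 Irove standard time.
The standard-time date in Irove, February 12, 2020, falls between 1 September 2019 and 27 March 2020, so daylight saving is in effect and Irove is at UTC+07:30.
14:00 UTC + 7h30m = 21:30 Irove.

21:30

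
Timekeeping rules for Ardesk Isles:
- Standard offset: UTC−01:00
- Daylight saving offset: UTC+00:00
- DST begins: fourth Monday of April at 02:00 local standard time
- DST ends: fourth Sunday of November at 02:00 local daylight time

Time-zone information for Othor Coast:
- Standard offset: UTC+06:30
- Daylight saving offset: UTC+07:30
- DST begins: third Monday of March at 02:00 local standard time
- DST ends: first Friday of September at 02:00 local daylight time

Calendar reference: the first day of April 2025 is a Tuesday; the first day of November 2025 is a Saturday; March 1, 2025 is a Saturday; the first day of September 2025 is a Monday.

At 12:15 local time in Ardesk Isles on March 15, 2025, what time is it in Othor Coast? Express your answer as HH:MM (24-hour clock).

19:45

1 April 2025 is a Tuesday, so the first Monday is April 7 and the fourth is April 28.
1 November 2025 is a Saturday, so the first Sunday is November 2 and the fourth is November 23.
Daylight saving runs 28 April – 23 November; March 15, 2025 is outside that window, so Ardesk Isles is on standard time at UTC−01:00.
12:15 Ardesk Isles + 1h = 13:15 UTC.
1 March 2025 is a Saturday, so the first Monday is March 3 and the third is March 17.
1 September 2025 is a Monday, so the first Friday is September 5.
At the standard offset (UTC+06:30), 13:15 UTC + 6h30m = 19:45 Othor Coast standard time.
The standard-time date in Othor Coast, March 15, 2025, is outside the daylight-saving period (17 March – 5 September), so Othor Coast is on standard time, UTC+06:30.
13:15 UTC + 6h30m = 19:45 Othor Coast.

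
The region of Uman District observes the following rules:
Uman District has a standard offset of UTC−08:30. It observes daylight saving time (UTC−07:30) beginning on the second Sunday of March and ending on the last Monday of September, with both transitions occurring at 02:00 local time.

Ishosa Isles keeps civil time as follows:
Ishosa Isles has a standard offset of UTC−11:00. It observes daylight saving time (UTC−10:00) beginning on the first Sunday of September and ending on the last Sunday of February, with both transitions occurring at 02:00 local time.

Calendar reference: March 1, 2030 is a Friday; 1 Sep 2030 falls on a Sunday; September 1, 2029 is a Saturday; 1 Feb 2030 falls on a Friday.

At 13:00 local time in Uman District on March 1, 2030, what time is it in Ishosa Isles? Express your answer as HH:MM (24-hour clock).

1 March 2030 is a Friday, so the first Sunday is March 3 and the second is March 10.
1 September 2030 is a Sunday, so Mondays fall on 2, 9, 16, 23, 30; the last is September 30.
March 1, 2030 is outside the daylight-saving period (10 March – 30 September), so Uman District is on standard time, UTC−08:30.
13:00 Uman District + 8h30m = 21:30 UTC.
1 September 2029 is a Saturday, so the first Sunday is September 2.
1 February 2030 is a Friday, so Sundays fall on 3, 10, 17, 24; the last is February 24.
At the standard offset (UTC−11:00), 21:30 UTC − 11h = 10:30 Ishosa Isles standard time.
The standard-time date in Ishosa Isles, March 1, 2030, does not fall between 2 September 2029 and 24 February 2030, so daylight saving is not in effect and Ishosa Isles is at UTC−11:00.
21:30 UTC − 11h = 10:30 Ishosa Isles.

10:30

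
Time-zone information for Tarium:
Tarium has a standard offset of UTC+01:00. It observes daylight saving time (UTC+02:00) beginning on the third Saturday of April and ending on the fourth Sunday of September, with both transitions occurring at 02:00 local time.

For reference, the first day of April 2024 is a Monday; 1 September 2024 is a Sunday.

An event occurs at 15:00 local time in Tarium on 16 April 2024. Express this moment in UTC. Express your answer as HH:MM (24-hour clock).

14:00

1 April 2024 is a Monday, so the first Saturday is April 6 and the third is April 20.
1 September 2024 is a Sunday, so the first Sunday is September 1 and the fourth is September 22.
Daylight saving runs 20 April – 22 September; 16 April 2024 is outside that window, so Tarium is on standard time at UTC+01:00.
15:00 local − 1h = 14:00 UTC.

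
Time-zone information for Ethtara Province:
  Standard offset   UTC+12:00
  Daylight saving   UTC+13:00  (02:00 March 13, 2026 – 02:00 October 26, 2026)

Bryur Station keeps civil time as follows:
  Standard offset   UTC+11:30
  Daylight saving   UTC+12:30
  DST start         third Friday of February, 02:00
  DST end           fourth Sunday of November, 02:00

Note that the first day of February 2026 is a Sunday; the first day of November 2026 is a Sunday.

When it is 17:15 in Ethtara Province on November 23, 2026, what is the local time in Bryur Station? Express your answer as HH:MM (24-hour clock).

November 23, 2026 is outside the daylight-saving period (13 March – 26 October), so Ethtara Province is on standard time, UTC+12:00.
17:15 Ethtara Province − 12h = 05:15 UTC.
1 February 2026 is a Sunday, so the first Friday is February 6 and the third is February 20.
1 November 2026 is a Sunday, so the first Sunday is November 1 and the fourth is November 22.
At the standard offset (UTC+11:30), 05:15 UTC + 11h30m = 16:45 Bryur Station standard time.
The standard-time date in Bryur Station, November 23, 2026, is outside the daylight-saving period (20 February – 22 November), so Bryur Station is on standard time, UTC+11:30.
05:15 UTC + 11h30m = 16:45 Bryur Station.

16:45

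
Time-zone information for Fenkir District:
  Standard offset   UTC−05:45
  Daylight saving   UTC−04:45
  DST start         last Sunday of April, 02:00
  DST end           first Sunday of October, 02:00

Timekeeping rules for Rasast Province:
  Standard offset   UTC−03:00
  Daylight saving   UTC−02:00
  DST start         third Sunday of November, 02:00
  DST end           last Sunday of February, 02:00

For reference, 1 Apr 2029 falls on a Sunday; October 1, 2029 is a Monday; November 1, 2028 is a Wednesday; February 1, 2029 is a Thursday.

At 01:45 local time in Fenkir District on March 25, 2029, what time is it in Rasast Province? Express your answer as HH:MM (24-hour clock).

04:30

1 April 2029 is a Sunday, so Sundays fall on 1, 8, 15, 22, 29; the last is April 29.
1 October 2029 is a Monday, so the first Sunday is October 7.
March 25, 2029 is outside the daylight-saving period (29 April – 7 October), so Fenkir District is on standard time, UTC−05:45.
01:45 Fenkir District + 5h45m = 07:30 UTC.
1 November 2028 is a Wednesday, so the first Sunday is November 5 and the third is November 19.
1 February 2029 is a Thursday, so Sundays fall on 4, 11, 18, 25; the last is February 25.
At the standard offset (UTC−03:00), 07:30 UTC − 3h = 04:30 Rasast Province standard time.
The standard-time date in Rasast Province, March 25, 2029, does not fall between 19 November 2028 and 25 February 2029, so daylight saving is not in effect and Rasast Province is at UTC−03:00.
07:30 UTC − 3h = 04:30 Rasast Province.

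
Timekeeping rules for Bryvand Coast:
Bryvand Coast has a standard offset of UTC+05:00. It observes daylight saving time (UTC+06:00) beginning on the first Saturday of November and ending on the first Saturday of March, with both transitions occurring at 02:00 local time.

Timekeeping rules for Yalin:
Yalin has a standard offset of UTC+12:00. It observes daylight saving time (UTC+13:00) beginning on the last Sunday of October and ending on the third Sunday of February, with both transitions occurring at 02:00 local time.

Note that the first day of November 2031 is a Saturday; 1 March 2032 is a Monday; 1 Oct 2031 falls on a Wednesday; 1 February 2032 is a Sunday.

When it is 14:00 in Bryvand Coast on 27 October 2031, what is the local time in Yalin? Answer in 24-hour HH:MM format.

1 November 2031 is a Saturday, so the first Saturday is November 1.
1 March 2032 is a Monday, so the first Saturday is March 6.
27 October 2031 is outside the daylight-saving period (1 November 2031 – 6 March 2032), so Bryvand Coast is on standard time, UTC+05:00.
14:00 Bryvand Coast − 5h = 09:00 UTC.
1 October 2031 is a Wednesday, so Sundays fall on 5, 12, 19, 26; the last is October 26.
1 February 2032 is a Sunday, so the first Sunday is February 1 and the third is February 15.
At the standard offset (UTC+12:00), 09:00 UTC + 12h = 21:00 Yalin standard time.
Daylight saving runs 26 October 2031 – 15 February 2032; the standard-time date in Yalin, 27 October 2031, is inside that window, so Yalin is at UTC+13:00.
09:00 UTC + 13h = 22:00 Yalin.

22:00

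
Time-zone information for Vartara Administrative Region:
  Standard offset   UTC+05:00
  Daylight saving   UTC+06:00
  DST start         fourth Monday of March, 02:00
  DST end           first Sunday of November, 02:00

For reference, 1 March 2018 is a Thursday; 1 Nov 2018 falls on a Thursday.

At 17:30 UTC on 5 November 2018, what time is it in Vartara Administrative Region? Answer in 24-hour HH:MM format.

22:30

1 March 2018 is a Thursday, so the first Monday is March 5 and the fourth is March 26.
1 November 2018 is a Thursday, so the first Sunday is November 4.
At the standard offset (UTC+05:00), 17:30 UTC + 5h = 22:30 Vartara Administrative Region standard time.
The standard-time date in Vartara Administrative Region, 5 November 2018, does not fall between 26 March and 4 November, so daylight saving is not in effect and Vartara Administrative Region is at UTC+05:00.
17:30 UTC + 5h = 22:30 local.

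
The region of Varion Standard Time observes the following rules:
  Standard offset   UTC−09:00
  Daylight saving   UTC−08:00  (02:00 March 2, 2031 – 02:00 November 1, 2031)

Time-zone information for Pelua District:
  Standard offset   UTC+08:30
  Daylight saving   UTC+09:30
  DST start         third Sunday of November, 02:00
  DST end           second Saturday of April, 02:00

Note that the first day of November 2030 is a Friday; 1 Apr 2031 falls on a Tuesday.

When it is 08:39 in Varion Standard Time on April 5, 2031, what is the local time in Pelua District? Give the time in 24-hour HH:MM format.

April 5, 2031 falls between 2 March and 1 November, so daylight saving is in effect and Varion Standard Time is at UTC−08:00.
08:39 Varion Standard Time + 8h = 16:39 UTC.
1 November 2030 is a Friday, so the first Sunday is November 3 and the third is November 17.
1 April 2031 is a Tuesday, so the first Saturday is April 5 and the second is April 12.
At the standard offset (UTC+08:30), 16:39 UTC + 8h30m = 01:09 Pelua District standard time (rolling into the next day, 6 April 2031).
Daylight saving runs 17 November 2030 – 12 April 2031; the standard-time date in Pelua District, April 6, 2031, is inside that window, so Pelua District is at UTC+09:30.
16:39 UTC + 9h30m = 02:09 Pelua District (rolling into the next day, 6 April 2031).

02:09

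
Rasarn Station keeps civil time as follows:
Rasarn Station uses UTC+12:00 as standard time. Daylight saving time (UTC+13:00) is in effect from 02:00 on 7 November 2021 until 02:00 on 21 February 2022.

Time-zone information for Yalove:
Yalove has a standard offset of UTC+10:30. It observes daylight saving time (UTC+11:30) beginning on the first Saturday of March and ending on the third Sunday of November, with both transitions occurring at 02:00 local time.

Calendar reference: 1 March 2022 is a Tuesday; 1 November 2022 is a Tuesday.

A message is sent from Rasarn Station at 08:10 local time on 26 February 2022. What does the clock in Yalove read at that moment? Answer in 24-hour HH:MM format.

Daylight saving runs 7 November 2021 – 21 February 2022; 26 February 2022 is outside that window, so Rasarn Station is on standard time at UTC+12:00.
08:10 Rasarn Station − 12h = 20:10 UTC (rolling into the previous day, 25 February 2022).
1 March 2022 is a Tuesday, so the first Saturday is March 5.
1 November 2022 is a Tuesday, so the first Sunday is November 6 and the third is November 20.
At the standard offset (UTC+10:30), 20:10 UTC + 10h30m = 06:40 Yalove standard time (rolling into the next day, 26 February 2022).
Daylight saving runs 5 March – 20 November; the standard-time date in Yalove, 26 February 2022, is outside that window, so Yalove is on standard time at UTC+10:30.
20:10 UTC + 10h30m = 06:40 Yalove (rolling into the next day, 26 February 2022).

06:40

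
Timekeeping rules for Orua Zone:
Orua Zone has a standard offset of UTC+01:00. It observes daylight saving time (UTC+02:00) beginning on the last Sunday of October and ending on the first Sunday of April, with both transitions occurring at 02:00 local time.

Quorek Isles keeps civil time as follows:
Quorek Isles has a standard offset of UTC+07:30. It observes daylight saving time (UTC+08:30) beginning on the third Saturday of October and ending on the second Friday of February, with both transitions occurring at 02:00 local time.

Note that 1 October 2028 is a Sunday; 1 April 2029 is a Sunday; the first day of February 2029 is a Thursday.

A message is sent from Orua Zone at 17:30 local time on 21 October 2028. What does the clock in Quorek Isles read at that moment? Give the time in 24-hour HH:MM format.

1 October 2028 is a Sunday, so Sundays fall on 1, 8, 15, 22, 29; the last is October 29.
1 April 2029 is a Sunday, so the first Sunday is April 1.
Daylight saving runs 29 October 2028 – 1 April 2029; 21 October 2028 is outside that window, so Orua Zone is on standard time at UTC+01:00.
17:30 Orua Zone − 1h = 16:30 UTC.
1 October 2028 is a Sunday, so the first Saturday is October 7 and the third is October 21.
1 February 2029 is a Thursday, so the first Friday is February 2 and the second is February 9.
At the standard offset (UTC+07:30), 16:30 UTC + 7h30m = 00:00 Quorek Isles standard time (rolling into the next day, 22 October 2028).
The standard-time date in Quorek Isles, 22 October 2028, falls between 21 October 2028 and 9 February 2029, so daylight saving is in effect and Quorek Isles is at UTC+08:30.
16:30 UTC + 8h30m = 01:00 Quorek Isles (rolling into the next day, 22 October 2028).

01:00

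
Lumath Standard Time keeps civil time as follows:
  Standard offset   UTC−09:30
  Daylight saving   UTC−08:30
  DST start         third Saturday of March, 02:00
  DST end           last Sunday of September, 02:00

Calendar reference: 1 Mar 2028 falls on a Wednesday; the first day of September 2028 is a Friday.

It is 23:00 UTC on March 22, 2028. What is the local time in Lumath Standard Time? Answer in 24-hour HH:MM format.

1 March 2028 is a Wednesday, so the first Saturday is March 4 and the third is March 18.
1 September 2028 is a Friday, so Sundays fall on 3, 10, 17, 24; the last is September 24.
At the standard offset (UTC−09:30), 23:00 UTC − 9h30m = 13:30 Lumath Standard Time standard time.
The standard-time date in Lumath Standard Time, March 22, 2028, lies within the daylight-saving period (18 March – 24 September), so Lumath Standard Time is on daylight time, UTC−08:30.
23:00 UTC − 8h30m = 14:30 local.

14:30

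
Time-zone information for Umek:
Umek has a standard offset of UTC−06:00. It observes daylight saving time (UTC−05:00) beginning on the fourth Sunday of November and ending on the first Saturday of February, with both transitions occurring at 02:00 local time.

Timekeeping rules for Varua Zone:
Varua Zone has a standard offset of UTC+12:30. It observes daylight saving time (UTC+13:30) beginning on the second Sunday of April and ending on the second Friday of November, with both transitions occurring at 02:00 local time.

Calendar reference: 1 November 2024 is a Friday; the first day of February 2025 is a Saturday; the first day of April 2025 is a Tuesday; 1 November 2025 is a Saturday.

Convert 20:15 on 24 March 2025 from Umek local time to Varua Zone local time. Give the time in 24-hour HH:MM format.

14:45

1 November 2024 is a Friday, so the first Sunday is November 3 and the fourth is November 24.
1 February 2025 is a Saturday, so the first Saturday is February 1.
24 March 2025 is outside the daylight-saving period (24 November 2024 – 1 February 2025), so Umek is on standard time, UTC−06:00.
20:15 Umek + 6h = 02:15 UTC (rolling into the next day, 25 March 2025).
1 April 2025 is a Tuesday, so the first Sunday is April 6 and the second is April 13.
1 November 2025 is a Saturday, so the first Friday is November 7 and the second is November 14.
At the standard offset (UTC+12:30), 02:15 UTC + 12h30m = 14:45 Varua Zone standard time.
The standard-time date in Varua Zone, 25 March 2025, does not fall between 13 April and 14 November, so daylight saving is not in effect and Varua Zone is at UTC+12:30.
02:15 UTC + 12h30m = 14:45 Varua Zone.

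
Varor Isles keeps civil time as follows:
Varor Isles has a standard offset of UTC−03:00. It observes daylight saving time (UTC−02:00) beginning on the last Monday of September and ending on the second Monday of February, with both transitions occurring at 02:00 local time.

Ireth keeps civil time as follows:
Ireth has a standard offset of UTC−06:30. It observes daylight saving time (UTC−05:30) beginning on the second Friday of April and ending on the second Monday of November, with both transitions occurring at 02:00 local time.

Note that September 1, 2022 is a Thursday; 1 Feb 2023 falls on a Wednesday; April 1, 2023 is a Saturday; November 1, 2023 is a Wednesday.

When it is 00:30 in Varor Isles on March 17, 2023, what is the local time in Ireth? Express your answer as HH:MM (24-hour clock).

21:00

1 September 2022 is a Thursday, so Mondays fall on 5, 12, 19, 26; the last is September 26.
1 February 2023 is a Wednesday, so the first Monday is February 6 and the second is February 13.
Daylight saving runs 26 September 2022 – 13 February 2023; March 17, 2023 is outside that window, so Varor Isles is on standard time at UTC−03:00.
00:30 Varor Isles + 3h = 03:30 UTC.
1 April 2023 is a Saturday, so the first Friday is April 7 and the second is April 14.
1 November 2023 is a Wednesday, so the first Monday is November 6 and the second is November 13.
At the standard offset (UTC−06:30), 03:30 UTC − 6h30m = 21:00 Ireth standard time (rolling into the previous day, 16 March 2023).
The standard-time date in Ireth, March 16, 2023, is outside the daylight-saving period (14 April – 13 November), so Ireth is on standard time, UTC−06:30.
03:30 UTC − 6h30m = 21:00 Ireth (rolling into the previous day, 16 March 2023).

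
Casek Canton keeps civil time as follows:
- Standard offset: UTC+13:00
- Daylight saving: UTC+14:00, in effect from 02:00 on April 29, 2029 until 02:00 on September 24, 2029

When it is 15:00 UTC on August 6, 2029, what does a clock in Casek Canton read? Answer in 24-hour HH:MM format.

At the standard offset (UTC+13:00), 15:00 UTC + 13h = 04:00 Casek Canton standard time (rolling into the next day, 7 August 2029).
The standard-time date in Casek Canton, August 7, 2029, lies within the daylight-saving period (29 April – 24 September), so Casek Canton is on daylight time, UTC+14:00.
15:00 UTC + 14h = 05:00 local (rolling into the next day, 7 August 2029).

05:00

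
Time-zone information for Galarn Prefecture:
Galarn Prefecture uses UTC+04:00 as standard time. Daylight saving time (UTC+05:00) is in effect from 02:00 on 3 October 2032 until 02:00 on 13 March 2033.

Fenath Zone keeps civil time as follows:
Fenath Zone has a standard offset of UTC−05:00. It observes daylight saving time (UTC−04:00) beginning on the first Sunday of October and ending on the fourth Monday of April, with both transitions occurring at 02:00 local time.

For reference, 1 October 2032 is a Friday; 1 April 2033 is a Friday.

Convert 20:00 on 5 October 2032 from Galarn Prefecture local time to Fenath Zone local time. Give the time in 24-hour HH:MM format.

Daylight saving runs 3 October 2032 – 13 March 2033; 5 October 2032 is inside that window, so Galarn Prefecture is at UTC+05:00.
20:00 Galarn Prefecture − 5h = 15:00 UTC.
1 October 2032 is a Friday, so the first Sunday is October 3.
1 April 2033 is a Friday, so the first Monday is April 4 and the fourth is April 25.
At the standard offset (UTC−05:00), 15:00 UTC − 5h = 10:00 Fenath Zone standard time.
The standard-time date in Fenath Zone, 5 October 2032, lies within the daylight-saving period (3 October 2032 – 25 April 2033), so Fenath Zone is on daylight time, UTC−04:00.
15:00 UTC − 4h = 11:00 Fenath Zone.

11:00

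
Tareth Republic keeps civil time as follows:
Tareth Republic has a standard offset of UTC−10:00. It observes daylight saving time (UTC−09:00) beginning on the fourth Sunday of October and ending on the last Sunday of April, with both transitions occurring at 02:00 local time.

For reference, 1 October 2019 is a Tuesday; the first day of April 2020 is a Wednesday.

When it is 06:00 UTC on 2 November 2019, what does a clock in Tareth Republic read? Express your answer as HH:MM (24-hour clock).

21:00

1 October 2019 is a Tuesday, so the first Sunday is October 6 and the fourth is October 27.
1 April 2020 is a Wednesday, so Sundays fall on 5, 12, 19, 26; the last is April 26.
At the standard offset (UTC−10:00), 06:00 UTC − 10h = 20:00 Tareth Republic standard time (rolling into the previous day, 1 November 2019).
Daylight saving runs 27 October 2019 – 26 April 2020; the standard-time date in Tareth Republic, 1 November 2019, is inside that window, so Tareth Republic is at UTC−09:00.
06:00 UTC − 9h = 21:00 local (rolling into the previous day, 1 November 2019).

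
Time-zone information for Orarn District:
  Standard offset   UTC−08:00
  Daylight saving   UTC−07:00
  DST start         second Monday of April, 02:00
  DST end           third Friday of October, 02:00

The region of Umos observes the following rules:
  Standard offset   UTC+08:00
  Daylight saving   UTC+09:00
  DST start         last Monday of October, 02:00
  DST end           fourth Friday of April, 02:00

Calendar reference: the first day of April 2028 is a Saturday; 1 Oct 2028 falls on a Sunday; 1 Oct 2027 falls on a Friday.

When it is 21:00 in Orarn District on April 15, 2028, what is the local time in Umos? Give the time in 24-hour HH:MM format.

13:00

1 April 2028 is a Saturday, so the first Monday is April 3 and the second is April 10.
1 October 2028 is a Sunday, so the first Friday is October 6 and the third is October 20.
April 15, 2028 lies within the daylight-saving period (10 April – 20 October), so Orarn District is on daylight time, UTC−07:00.
21:00 Orarn District + 7h = 04:00 UTC (rolling into the next day, 16 April 2028).
1 October 2027 is a Friday, so Mondays fall on 4, 11, 18, 25; the last is October 25.
1 April 2028 is a Saturday, so the first Friday is April 7 and the fourth is April 28.
At the standard offset (UTC+08:00), 04:00 UTC + 8h = 12:00 Umos standard time.
The standard-time date in Umos, April 16, 2028, lies within the daylight-saving period (25 October 2027 – 28 April 2028), so Umos is on daylight time, UTC+09:00.
04:00 UTC + 9h = 13:00 Umos.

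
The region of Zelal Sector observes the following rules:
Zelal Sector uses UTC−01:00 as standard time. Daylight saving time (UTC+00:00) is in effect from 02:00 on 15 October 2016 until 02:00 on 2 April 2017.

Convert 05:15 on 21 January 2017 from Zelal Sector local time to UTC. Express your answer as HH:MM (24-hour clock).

05:15

21 January 2017 falls between 15 October 2016 and 2 April 2017, so daylight saving is in effect and Zelal Sector is at UTC+00:00.
05:15 local − 0h = 05:15 UTC.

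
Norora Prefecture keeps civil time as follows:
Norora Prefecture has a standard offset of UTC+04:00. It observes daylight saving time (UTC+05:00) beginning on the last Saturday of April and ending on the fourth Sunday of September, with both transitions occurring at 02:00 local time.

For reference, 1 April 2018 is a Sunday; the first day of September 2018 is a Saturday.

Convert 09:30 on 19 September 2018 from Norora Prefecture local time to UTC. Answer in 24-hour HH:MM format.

1 April 2018 is a Sunday, so Saturdays fall on 7, 14, 21, 28; the last is April 28.
1 September 2018 is a Saturday, so the first Sunday is September 2 and the fourth is September 23.
19 September 2018 falls between 28 April and 23 September, so daylight saving is in effect and Norora Prefecture is at UTC+05:00.
09:30 local − 5h = 04:30 UTC.

04:30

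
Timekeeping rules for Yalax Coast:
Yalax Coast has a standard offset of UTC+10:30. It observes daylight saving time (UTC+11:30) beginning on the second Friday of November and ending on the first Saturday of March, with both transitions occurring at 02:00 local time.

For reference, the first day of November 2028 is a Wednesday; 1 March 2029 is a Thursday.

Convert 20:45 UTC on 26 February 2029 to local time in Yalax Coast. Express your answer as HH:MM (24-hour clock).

08:15

1 November 2028 is a Wednesday, so the first Friday is November 3 and the second is November 10.
1 March 2029 is a Thursday, so the first Saturday is March 3.
At the standard offset (UTC+10:30), 20:45 UTC + 10h30m = 07:15 Yalax Coast standard time (rolling into the next day, 27 February 2029).
The standard-time date in Yalax Coast, 27 February 2029, falls between 10 November 2028 and 3 March 2029, so daylight saving is in effect and Yalax Coast is at UTC+11:30.
20:45 UTC + 11h30m = 08:15 local (rolling into the next day, 27 February 2029).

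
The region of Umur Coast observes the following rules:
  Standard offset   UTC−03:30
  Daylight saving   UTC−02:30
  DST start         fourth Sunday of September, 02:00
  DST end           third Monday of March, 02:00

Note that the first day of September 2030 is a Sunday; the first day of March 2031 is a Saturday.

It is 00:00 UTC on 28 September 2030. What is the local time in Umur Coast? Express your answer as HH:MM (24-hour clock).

1 September 2030 is a Sunday, so the first Sunday is September 1 and the fourth is September 22.
1 March 2031 is a Saturday, so the first Monday is March 3 and the third is March 17.
At the standard offset (UTC−03:30), 00:00 UTC − 3h30m = 20:30 Umur Coast standard time (rolling into the previous day, 27 September 2030).
The standard-time date in Umur Coast, 27 September 2030, falls between 22 September 2030 and 17 March 2031, so daylight saving is in effect and Umur Coast is at UTC−02:30.
00:00 UTC − 2h30m = 21:30 local (rolling into the previous day, 27 September 2030).

21:30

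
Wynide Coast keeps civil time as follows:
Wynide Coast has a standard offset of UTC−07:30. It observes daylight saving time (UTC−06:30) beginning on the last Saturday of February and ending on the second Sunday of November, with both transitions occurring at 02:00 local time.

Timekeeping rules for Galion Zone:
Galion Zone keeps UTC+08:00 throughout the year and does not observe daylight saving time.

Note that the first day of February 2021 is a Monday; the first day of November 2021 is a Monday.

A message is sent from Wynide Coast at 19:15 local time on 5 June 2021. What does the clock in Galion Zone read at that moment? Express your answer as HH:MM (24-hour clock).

09:45

1 February 2021 is a Monday, so Saturdays fall on 6, 13, 20, 27; the last is February 27.
1 November 2021 is a Monday, so the first Sunday is November 7 and the second is November 14.
5 June 2021 lies within the daylight-saving period (27 February – 14 November), so Wynide Coast is on daylight time, UTC−06:30.
19:15 Wynide Coast + 6h30m = 01:45 UTC (rolling into the next day, 6 June 2021).
Galion Zone has no daylight saving, so its offset is UTC+08:00 year-round.
01:45 UTC + 8h = 09:45 Galion Zone.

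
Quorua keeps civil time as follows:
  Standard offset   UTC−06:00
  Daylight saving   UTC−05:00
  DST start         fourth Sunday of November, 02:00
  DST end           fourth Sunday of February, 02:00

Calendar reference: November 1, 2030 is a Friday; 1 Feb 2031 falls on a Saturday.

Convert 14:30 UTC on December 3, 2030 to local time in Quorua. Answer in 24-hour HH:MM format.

09:30

1 November 2030 is a Friday, so the first Sunday is November 3 and the fourth is November 24.
1 February 2031 is a Saturday, so the first Sunday is February 2 and the fourth is February 23.
At the standard offset (UTC−06:00), 14:30 UTC − 6h = 08:30 Quorua standard time.
Daylight saving runs 24 November 2030 – 23 February 2031; the standard-time date in Quorua, December 3, 2030, is inside that window, so Quorua is at UTC−05:00.
14:30 UTC − 5h = 09:30 local.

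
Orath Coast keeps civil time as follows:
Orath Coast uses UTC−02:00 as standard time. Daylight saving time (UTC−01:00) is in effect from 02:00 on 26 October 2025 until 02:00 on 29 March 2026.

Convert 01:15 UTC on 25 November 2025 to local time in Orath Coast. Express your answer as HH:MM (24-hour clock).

At the standard offset (UTC−02:00), 01:15 UTC − 2h = 23:15 Orath Coast standard time (rolling into the previous day, 24 November 2025).
The standard-time date in Orath Coast, 24 November 2025, falls between 26 October 2025 and 29 March 2026, so daylight saving is in effect and Orath Coast is at UTC−01:00.
01:15 UTC − 1h = 00:15 local.

00:15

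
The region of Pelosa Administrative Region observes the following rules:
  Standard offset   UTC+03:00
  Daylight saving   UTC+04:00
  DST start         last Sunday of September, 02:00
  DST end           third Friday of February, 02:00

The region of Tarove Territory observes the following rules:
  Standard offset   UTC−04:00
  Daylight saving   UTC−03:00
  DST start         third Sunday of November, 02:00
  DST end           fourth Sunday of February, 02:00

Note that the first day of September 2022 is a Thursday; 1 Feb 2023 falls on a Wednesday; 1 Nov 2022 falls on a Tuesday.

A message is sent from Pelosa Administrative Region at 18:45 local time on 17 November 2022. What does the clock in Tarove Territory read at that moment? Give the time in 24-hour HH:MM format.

10:45

1 September 2022 is a Thursday, so Sundays fall on 4, 11, 18, 25; the last is September 25.
1 February 2023 is a Wednesday, so the first Friday is February 3 and the third is February 17.
17 November 2022 falls between 25 September 2022 and 17 February 2023, so daylight saving is in effect and Pelosa Administrative Region is at UTC+04:00.
18:45 Pelosa Administrative Region − 4h = 14:45 UTC.
1 November 2022 is a Tuesday, so the first Sunday is November 6 and the third is November 20.
1 February 2023 is a Wednesday, so the first Sunday is February 5 and the fourth is February 26.
At the standard offset (UTC−04:00), 14:45 UTC − 4h = 10:45 Tarove Territory standard time.
The standard-time date in Tarove Territory, 17 November 2022, does not fall between 20 November 2022 and 26 February 2023, so daylight saving is not in effect and Tarove Territory is at UTC−04:00.
14:45 UTC − 4h = 10:45 Tarove Territory.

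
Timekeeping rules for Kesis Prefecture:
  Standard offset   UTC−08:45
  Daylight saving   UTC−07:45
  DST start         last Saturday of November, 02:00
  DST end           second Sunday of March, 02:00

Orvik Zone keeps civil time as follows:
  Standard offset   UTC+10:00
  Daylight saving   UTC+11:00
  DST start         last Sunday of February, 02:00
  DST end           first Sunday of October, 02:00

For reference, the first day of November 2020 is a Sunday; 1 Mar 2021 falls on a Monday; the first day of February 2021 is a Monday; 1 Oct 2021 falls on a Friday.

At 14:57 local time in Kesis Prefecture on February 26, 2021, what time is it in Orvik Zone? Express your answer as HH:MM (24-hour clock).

1 November 2020 is a Sunday, so Saturdays fall on 7, 14, 21, 28; the last is November 28.
1 March 2021 is a Monday, so the first Sunday is March 7 and the second is March 14.
Daylight saving runs 28 November 2020 – 14 March 2021; February 26, 2021 is inside that window, so Kesis Prefecture is at UTC−07:45.
14:57 Kesis Prefecture + 7h45m = 22:42 UTC.
1 February 2021 is a Monday, so Sundays fall on 7, 14, 21, 28; the last is February 28.
1 October 2021 is a Friday, so the first Sunday is October 3.
At the standard offset (UTC+10:00), 22:42 UTC + 10h = 08:42 Orvik Zone standard time (rolling into the next day, 27 February 2021).
The standard-time date in Orvik Zone, February 27, 2021, is outside the daylight-saving period (28 February – 3 October), so Orvik Zone is on standard time, UTC+10:00.
22:42 UTC + 10h = 08:42 Orvik Zone (rolling into the next day, 27 February 2021).

08:42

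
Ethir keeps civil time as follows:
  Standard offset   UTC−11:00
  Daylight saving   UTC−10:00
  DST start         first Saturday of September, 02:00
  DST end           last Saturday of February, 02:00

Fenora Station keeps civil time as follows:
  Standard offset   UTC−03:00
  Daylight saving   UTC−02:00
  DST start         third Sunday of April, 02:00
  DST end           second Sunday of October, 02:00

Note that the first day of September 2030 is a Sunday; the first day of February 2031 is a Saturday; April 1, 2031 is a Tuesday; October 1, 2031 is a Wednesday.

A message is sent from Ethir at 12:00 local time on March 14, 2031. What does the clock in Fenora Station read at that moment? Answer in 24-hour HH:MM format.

20:00

1 September 2030 is a Sunday, so the first Saturday is September 7.
1 February 2031 is a Saturday, so Saturdays fall on 1, 8, 15, 22; the last is February 22.
Daylight saving runs 7 September 2030 – 22 February 2031; March 14, 2031 is outside that window, so Ethir is on standard time at UTC−11:00.
12:00 Ethir + 11h = 23:00 UTC.
1 April 2031 is a Tuesday, so the first Sunday is April 6 and the third is April 20.
1 October 2031 is a Wednesday, so the first Sunday is October 5 and the second is October 12.
At the standard offset (UTC−03:00), 23:00 UTC − 3h = 20:00 Fenora Station standard time.
The standard-time date in Fenora Station, March 14, 2031, does not fall between 20 April and 12 October, so daylight saving is not in effect and Fenora Station is at UTC−03:00.
23:00 UTC − 3h = 20:00 Fenora Station.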